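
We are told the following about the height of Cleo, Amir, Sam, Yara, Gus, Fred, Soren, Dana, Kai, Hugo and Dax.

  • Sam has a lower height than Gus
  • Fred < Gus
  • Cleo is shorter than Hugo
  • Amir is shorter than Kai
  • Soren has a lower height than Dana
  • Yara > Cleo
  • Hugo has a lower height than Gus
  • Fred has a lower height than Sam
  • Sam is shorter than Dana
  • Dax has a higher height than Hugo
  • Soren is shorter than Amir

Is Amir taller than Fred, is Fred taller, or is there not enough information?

undetermined

Following every chain through Fred: above Fred we get Sam, Dana, Gus.
Amir is not reached, and no chain runs the other way from Amir to Fred.
So the given relations leave the order of Fred and Amir undetermined.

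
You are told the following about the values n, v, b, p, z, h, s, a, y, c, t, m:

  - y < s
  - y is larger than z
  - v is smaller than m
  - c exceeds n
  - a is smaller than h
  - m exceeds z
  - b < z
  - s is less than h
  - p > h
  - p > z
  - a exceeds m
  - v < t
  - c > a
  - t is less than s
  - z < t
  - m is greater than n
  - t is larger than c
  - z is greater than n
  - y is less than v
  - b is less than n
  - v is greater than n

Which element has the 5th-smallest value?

The consecutive relations fix a unique order: b < n < z < y < v < m < a < c < t < s < h < p.
Counting 5 from the smallest end gives v.

v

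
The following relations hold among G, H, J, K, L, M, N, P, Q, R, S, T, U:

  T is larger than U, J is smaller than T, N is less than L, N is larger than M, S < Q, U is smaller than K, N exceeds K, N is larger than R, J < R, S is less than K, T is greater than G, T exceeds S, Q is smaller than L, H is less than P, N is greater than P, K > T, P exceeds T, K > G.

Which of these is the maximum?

J is not greatest since J < T; S is not greatest since S < K; U is not greatest since U < T; G is not greatest since G < K; H is not greatest since H < P; M is not greatest since M < N; Q is not greatest since Q < L; T is not greatest since T < P; K is not greatest since K < N; R is not greatest since R < N; P is not greatest since P < N; N is not greatest since N < L.
Only L has nothing above it, so L is the maximum.

L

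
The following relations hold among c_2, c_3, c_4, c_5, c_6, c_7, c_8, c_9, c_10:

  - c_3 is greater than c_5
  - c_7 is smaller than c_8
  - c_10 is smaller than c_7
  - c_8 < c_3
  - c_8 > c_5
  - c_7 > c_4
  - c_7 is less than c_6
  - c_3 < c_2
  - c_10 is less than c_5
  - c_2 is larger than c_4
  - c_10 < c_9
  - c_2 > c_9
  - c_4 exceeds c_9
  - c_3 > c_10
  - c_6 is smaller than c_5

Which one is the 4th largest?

c_5

The consecutive relations fix a unique order: c_10 < c_9 < c_4 < c_7 < c_6 < c_5 < c_8 < c_3 < c_2.
The 4th largest is c_5.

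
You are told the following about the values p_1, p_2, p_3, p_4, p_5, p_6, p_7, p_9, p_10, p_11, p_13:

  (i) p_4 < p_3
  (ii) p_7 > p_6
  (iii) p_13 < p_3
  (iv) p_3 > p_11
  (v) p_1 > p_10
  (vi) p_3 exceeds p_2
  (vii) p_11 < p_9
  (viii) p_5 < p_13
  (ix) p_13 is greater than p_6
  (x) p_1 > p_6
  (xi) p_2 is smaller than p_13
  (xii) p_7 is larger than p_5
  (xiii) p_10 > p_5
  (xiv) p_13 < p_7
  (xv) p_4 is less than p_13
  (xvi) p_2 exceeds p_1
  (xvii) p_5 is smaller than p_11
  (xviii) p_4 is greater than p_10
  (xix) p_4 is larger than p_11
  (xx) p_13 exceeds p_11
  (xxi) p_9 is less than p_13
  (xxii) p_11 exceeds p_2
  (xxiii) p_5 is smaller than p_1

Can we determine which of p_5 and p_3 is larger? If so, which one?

p_5 < p_10 < p_1 < p_2 < p_11 < p_9 < p_13 < p_3, by transitivity through p_10, p_1, p_2, p_11, p_9, p_13.
So p_3 is larger.

p_3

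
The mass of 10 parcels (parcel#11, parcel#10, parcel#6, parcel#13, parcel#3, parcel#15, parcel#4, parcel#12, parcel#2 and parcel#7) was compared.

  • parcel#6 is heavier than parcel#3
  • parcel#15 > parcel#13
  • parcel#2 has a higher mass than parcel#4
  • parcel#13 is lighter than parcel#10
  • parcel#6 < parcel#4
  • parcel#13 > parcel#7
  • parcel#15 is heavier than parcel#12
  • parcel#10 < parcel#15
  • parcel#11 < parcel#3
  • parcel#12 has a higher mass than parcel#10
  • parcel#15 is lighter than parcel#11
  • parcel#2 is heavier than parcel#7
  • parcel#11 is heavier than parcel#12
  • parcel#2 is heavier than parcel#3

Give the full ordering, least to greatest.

The consecutive links are each given: parcel#7 < parcel#13; parcel#13 < parcel#10; parcel#10 < parcel#12; parcel#12 < parcel#15; parcel#15 < parcel#11; parcel#11 < parcel#3; parcel#3 < parcel#6; parcel#6 < parcel#4; parcel#4 < parcel#2.

parcel#7 < parcel#13 < parcel#10 < parcel#12 < parcel#15 < parcel#11 < parcel#3 < parcel#6 < parcel#4 < parcel#2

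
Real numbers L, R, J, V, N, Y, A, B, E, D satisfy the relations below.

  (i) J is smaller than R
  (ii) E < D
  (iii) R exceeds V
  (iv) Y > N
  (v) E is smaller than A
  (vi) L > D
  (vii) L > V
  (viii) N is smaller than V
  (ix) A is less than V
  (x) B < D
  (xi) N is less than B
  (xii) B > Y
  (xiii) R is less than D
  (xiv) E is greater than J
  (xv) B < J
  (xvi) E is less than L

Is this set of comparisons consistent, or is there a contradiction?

The single ordering N < Y < B < J < E < A < V < R < D < L satisfies every listed relation, so no contradiction arises.

consistent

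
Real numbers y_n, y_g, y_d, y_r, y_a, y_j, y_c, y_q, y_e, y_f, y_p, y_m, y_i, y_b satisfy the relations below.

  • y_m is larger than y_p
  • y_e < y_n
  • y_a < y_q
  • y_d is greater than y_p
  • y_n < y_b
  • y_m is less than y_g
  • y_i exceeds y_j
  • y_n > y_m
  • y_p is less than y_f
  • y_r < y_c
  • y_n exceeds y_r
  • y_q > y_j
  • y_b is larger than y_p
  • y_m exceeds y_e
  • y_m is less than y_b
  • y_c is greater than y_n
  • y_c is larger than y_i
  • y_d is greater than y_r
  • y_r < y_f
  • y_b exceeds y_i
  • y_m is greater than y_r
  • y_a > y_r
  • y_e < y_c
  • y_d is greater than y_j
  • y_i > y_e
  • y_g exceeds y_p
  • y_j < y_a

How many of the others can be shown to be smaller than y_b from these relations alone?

Directly below y_b: y_p, y_m, y_n, y_i.
One step further: y_j, y_r, y_e (7 so far).
No other element is forced below y_b by the given relations, so the count is 7.

7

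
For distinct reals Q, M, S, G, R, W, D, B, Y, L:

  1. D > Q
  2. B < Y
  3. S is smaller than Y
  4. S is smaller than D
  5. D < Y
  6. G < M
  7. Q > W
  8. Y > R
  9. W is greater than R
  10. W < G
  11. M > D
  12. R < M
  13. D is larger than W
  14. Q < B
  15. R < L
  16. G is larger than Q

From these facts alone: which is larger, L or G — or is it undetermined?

Following every chain through L: below L we get R.
G is not reached, and no chain runs the other way from G to L.
So the given relations leave the order of L and G undetermined.

undetermined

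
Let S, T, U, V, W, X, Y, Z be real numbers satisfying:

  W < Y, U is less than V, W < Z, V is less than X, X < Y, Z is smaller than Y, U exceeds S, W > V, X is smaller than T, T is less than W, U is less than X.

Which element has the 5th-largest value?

X

The consecutive relations fix a unique order: S < U < V < X < T < W < Z < Y.
Counting 5 from the largest end gives X.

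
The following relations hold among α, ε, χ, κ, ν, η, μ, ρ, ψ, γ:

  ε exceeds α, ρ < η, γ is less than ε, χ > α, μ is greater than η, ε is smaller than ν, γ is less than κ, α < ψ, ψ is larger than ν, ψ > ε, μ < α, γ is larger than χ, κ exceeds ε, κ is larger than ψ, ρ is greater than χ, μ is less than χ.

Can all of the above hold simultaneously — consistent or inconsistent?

We have χ < ρ stated directly, yet also ρ < η < μ < α < χ by chaining the others — so ρ < χ. Contradiction.

inconsistent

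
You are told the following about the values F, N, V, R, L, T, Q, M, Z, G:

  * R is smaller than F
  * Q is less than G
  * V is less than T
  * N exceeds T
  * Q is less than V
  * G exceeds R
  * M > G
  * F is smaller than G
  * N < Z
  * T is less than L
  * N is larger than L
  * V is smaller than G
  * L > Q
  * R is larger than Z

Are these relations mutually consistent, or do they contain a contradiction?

The single ordering Q < V < T < L < N < Z < R < F < G < M satisfies every listed relation, so no contradiction arises.

consistent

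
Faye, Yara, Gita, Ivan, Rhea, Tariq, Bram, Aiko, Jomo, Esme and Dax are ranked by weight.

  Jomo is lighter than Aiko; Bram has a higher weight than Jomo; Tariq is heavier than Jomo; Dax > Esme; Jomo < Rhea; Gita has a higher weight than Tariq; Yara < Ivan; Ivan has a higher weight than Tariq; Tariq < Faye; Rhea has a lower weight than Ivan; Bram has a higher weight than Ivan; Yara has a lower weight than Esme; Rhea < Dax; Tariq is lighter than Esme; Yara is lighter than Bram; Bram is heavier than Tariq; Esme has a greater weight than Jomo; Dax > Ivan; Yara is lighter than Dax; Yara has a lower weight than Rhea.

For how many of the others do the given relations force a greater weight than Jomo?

From Jomo the given relations immediately reach Tariq, Aiko, Rhea, Esme, Bram.
From those, Faye, Gita, Ivan, Dax — 9 in total.
Nothing else is reachable above Jomo; 9 in all.

9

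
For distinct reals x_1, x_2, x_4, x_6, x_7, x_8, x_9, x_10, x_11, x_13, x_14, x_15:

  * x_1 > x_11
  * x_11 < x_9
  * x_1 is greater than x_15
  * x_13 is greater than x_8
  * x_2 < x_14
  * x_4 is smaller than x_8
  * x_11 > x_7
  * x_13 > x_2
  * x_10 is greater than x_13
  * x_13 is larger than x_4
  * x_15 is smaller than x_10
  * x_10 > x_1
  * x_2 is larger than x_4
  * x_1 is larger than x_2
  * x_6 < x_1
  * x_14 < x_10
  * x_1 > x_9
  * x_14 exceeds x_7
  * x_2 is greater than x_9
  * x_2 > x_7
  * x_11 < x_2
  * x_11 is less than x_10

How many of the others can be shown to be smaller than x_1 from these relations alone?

7

The elements the relations force below x_1 are x_4, x_15, x_7, x_11, x_9, x_2, x_6 — no chain reaches any other.
That is 7.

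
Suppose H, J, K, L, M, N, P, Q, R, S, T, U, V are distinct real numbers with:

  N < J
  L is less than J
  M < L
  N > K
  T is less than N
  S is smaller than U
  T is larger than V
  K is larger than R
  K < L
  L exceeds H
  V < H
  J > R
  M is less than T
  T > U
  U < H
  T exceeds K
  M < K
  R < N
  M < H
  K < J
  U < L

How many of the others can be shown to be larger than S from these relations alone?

The elements the relations force above S are U, H, T, N, L, J — no chain reaches any other.
That is 6.

6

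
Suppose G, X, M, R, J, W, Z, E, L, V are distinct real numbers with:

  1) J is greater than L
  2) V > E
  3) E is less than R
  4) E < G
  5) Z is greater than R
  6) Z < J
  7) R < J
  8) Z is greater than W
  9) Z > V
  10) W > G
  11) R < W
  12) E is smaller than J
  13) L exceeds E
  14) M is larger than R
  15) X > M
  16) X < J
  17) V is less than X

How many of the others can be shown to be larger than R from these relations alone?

The elements the relations force above R are M, X, W, Z, J — no chain reaches any other.
That is 5.

5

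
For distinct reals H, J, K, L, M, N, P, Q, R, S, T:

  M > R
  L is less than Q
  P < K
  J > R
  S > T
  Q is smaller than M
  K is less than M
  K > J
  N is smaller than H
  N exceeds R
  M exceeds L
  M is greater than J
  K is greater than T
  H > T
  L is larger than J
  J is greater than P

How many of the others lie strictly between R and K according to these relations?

1

The relations place R below K. An element lies strictly between them when it is forced above R and also forced below K.
Above R: {J, N, L, Q, H, M}. Below K: {P, J, T}.
Intersection: {J} — 1.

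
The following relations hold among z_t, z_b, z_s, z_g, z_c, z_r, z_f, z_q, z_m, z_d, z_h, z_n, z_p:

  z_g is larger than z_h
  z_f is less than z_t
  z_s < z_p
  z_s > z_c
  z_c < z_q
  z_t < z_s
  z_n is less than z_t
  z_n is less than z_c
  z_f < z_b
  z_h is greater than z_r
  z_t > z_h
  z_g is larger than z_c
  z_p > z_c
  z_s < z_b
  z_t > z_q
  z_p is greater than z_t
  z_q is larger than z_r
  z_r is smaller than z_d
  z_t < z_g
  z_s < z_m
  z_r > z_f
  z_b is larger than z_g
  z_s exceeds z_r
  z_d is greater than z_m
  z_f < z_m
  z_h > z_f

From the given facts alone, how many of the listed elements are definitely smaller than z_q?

4

From z_q the given relations immediately reach z_r, z_c.
From those, z_n, z_f — 4 in total.
Nothing else is reachable below z_q; 4 in all.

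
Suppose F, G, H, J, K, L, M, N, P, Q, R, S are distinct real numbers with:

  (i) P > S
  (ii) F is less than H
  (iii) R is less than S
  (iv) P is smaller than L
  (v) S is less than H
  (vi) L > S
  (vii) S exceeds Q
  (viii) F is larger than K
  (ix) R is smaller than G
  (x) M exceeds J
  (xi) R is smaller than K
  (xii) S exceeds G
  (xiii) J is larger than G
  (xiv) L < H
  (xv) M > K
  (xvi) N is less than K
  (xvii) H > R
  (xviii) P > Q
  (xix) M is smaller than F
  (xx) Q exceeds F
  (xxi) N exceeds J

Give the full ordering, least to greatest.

R < G < J < N < K < M < F < Q < S < P < L < H

Each adjacent pair is fixed by a given relation: R < G; G < J; J < N; N < K; K < M; M < F; F < Q; Q < S; S < P; P < L; L < H. Chaining them end to end gives the full order.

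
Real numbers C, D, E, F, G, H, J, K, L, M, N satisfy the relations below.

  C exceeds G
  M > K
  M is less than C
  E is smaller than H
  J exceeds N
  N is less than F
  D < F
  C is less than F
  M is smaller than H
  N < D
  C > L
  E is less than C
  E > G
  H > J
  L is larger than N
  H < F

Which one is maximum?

F

Chaining downward from F: directly below it, N, D, H, C; then L, M, G, J, E; then K.
That covers every other element, and nothing is given above F, so F is the maximum.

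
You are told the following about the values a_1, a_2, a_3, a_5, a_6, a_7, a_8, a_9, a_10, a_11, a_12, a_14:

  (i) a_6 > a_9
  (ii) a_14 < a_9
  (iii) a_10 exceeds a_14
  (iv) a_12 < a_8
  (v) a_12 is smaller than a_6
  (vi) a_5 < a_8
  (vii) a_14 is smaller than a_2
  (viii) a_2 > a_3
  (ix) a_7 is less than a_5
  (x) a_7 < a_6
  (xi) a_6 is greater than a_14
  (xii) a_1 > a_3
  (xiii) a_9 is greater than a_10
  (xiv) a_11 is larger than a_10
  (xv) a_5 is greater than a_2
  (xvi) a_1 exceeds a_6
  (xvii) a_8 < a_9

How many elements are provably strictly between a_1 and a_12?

Chaining upward from a_12 reaches: a_8, a_9, a_6.
Chaining downward from a_1 reaches: a_7, a_14, a_3, a_10, a_2, a_5, a_8, a_9, a_6.
Strictly between a_12 and a_1 are those in both lists: a_8, a_9, a_6 — 3 elements.

3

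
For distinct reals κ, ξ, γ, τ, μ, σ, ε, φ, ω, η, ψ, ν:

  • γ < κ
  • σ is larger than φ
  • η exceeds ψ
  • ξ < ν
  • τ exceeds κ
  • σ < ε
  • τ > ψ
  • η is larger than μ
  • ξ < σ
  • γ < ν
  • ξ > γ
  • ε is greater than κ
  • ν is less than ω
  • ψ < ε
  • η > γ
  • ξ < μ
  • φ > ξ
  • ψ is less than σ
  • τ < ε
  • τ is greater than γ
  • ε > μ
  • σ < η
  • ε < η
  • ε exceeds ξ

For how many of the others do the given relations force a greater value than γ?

10

From γ the given relations immediately reach ξ, κ, τ, ν, η.
From those, φ, σ, μ, ε, ω — 10 in total.
No other element is forced above γ by the given relations, so the count is 10.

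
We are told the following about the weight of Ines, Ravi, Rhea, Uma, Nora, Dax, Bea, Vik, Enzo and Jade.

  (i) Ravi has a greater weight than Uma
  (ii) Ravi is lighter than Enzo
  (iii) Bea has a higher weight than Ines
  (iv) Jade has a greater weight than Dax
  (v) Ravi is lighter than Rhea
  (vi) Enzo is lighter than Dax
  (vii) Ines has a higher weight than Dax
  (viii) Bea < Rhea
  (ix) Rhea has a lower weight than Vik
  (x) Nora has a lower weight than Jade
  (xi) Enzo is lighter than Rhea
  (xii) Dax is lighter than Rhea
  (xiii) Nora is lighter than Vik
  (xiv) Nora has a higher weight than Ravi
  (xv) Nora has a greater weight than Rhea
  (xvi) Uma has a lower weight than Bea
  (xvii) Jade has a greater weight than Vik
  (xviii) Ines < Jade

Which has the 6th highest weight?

Ines

Chaining the given pairs: Uma < Ravi < Enzo < Dax < Ines < Bea < Rhea < Nora < Vik < Jade.
Counting 6 from the largest end gives Ines.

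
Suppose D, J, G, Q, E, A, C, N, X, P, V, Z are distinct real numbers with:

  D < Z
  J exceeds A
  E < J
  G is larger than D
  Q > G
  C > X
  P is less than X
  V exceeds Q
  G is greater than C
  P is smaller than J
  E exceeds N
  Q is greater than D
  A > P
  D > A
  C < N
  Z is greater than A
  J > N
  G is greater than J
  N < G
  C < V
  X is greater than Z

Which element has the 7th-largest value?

Piecing the relations together gives one ordering: P < A < D < Z < X < C < N < E < J < G < Q < V.
The 7th largest is C.

C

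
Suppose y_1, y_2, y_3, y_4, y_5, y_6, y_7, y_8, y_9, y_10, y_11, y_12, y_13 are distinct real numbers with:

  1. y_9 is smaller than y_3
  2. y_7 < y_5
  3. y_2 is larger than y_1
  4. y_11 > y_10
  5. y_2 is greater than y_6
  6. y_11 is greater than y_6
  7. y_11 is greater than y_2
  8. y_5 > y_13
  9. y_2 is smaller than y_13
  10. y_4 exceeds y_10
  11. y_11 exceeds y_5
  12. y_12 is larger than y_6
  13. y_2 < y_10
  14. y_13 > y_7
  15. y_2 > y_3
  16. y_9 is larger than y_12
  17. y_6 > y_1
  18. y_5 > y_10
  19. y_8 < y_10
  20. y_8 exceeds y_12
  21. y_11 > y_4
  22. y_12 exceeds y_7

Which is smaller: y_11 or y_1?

y_1

Link the given pairs in sequence: y_1 < y_6; y_6 < y_12; y_12 < y_9; y_9 < y_3; y_3 < y_2; y_2 < y_10; y_10 < y_5; y_5 < y_11.
Together: y_1 < y_6 < y_12 < y_9 < y_3 < y_2 < y_10 < y_5 < y_11.
So y_1 < y_11; y_1 is the smaller of the two.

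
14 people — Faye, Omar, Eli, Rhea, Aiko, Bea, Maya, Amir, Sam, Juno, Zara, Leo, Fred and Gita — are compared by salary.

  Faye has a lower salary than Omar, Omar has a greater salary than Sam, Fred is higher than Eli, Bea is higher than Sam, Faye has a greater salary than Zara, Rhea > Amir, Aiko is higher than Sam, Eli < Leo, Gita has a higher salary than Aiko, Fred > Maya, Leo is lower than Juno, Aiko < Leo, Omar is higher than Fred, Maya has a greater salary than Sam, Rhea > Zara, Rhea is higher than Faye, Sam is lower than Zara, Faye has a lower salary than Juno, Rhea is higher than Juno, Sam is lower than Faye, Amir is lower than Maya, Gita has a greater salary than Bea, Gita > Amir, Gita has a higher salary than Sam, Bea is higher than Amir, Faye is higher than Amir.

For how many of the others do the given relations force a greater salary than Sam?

From Sam the given relations immediately reach Zara, Aiko, Maya, Faye, Bea, Omar, Gita.
From those, Leo, Juno, Fred, Rhea — 11 in total.
No other element is forced above Sam by the given relations, so the count is 11.

11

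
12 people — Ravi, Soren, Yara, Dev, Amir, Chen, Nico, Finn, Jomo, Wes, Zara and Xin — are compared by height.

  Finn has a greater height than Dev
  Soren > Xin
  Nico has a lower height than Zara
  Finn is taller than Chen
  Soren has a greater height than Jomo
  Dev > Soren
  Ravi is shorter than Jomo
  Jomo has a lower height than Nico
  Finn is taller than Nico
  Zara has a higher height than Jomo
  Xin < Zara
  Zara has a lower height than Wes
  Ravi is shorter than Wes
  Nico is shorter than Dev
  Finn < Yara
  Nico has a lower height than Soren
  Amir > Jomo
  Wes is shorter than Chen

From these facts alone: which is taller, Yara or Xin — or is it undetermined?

Yara

The relevant relations are Xin < Zara; Zara < Wes; Wes < Chen; Chen < Finn; Finn < Yara.
Together: Xin < Zara < Wes < Chen < Finn < Yara.
So Yara is taller.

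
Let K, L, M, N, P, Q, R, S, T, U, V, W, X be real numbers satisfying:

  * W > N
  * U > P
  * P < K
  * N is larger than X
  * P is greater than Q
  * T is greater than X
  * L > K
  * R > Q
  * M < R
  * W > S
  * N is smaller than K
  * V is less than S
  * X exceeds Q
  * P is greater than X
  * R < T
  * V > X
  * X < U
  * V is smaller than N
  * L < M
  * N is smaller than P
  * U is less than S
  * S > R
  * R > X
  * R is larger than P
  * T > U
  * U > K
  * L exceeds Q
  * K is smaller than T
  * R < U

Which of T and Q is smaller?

Q

Following the relations from Q: Q < X < V < N < P < K < L < M < R < U < T.
So Q < T; Q is the smaller of the two.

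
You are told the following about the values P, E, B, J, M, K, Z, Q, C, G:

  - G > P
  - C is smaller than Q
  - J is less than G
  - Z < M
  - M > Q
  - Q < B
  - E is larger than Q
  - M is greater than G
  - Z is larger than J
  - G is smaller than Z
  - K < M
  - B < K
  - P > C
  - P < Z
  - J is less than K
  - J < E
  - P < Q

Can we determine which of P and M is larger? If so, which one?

P < Q and Q < B give P < B.
Then B < K extends the chain to K.
Then K < M extends the chain to M.
So M is larger.

M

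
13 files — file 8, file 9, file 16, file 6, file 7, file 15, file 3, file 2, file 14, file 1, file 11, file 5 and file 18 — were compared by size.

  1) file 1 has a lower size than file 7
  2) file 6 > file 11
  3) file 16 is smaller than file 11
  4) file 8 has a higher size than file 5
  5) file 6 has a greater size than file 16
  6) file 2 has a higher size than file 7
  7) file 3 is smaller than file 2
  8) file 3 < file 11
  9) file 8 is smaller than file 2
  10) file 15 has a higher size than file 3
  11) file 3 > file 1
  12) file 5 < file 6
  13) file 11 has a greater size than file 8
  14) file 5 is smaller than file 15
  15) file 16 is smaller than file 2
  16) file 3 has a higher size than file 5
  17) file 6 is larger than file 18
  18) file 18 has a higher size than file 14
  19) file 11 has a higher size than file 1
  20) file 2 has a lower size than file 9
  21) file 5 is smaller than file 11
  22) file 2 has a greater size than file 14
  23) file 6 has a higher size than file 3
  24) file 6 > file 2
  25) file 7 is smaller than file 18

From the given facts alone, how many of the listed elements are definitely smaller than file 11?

5

From file 11 the given relations immediately reach file 1, file 5, file 8, file 3, file 16.
No other element is forced below file 11 by the given relations, so the count is 5.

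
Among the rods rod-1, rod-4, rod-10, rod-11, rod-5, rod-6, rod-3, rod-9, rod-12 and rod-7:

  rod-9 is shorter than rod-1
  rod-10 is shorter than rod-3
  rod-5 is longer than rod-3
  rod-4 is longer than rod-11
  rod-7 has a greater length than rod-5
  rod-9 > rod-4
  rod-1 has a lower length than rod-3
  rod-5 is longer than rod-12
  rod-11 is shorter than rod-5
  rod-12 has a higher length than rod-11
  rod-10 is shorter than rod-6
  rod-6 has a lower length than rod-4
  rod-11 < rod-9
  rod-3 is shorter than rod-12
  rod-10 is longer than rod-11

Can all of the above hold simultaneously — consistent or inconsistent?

consistent

The single ordering rod-11 < rod-10 < rod-6 < rod-4 < rod-9 < rod-1 < rod-3 < rod-12 < rod-5 < rod-7 satisfies every listed relation, so no contradiction arises.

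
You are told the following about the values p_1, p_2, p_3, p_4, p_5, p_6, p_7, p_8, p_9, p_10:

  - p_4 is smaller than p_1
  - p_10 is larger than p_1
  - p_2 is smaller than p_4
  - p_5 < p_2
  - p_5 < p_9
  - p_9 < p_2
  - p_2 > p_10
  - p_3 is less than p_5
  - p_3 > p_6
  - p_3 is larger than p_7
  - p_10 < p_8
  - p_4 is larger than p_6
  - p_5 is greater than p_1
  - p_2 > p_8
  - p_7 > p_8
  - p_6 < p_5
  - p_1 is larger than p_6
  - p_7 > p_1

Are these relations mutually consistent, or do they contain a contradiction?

inconsistent

We have p_4 < p_1 stated directly, yet also p_1 < p_10 < p_8 < p_7 < p_3 < p_5 < p_9 < p_2 < p_4 by chaining the others — so p_1 < p_4. Contradiction.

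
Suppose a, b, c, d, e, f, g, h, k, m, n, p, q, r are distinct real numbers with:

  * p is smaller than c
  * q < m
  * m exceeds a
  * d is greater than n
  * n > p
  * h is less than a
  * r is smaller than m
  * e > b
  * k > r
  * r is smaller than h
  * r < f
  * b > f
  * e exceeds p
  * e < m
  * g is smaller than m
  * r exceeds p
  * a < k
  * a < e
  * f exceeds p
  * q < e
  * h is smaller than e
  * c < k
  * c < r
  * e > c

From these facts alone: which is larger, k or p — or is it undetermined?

p < c and c < r give p < r.
With r < h: p < c < r < h.
Then h < a extends the chain to a.
Then a < k extends the chain to k.
So k is larger.

k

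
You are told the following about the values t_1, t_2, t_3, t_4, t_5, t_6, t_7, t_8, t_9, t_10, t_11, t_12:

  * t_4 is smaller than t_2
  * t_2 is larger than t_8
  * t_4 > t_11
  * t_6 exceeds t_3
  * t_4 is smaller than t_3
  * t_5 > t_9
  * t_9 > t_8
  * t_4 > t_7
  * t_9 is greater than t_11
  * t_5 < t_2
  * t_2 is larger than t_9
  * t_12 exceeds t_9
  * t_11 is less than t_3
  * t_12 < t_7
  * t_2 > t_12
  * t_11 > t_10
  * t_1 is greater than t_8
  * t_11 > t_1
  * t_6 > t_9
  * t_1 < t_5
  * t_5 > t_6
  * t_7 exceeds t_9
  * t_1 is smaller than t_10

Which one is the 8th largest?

t_9

Chaining the given pairs: t_8 < t_1 < t_10 < t_11 < t_9 < t_12 < t_7 < t_4 < t_3 < t_6 < t_5 < t_2.
Counting 8 from the largest end gives t_9.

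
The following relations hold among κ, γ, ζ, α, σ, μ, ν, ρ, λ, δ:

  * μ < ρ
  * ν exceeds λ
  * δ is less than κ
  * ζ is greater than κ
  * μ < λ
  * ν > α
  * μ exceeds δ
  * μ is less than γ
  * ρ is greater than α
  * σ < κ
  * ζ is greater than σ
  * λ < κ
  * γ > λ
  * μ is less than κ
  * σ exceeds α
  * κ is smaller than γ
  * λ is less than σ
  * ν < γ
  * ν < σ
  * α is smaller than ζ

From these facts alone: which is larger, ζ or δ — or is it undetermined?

ζ

Link the given pairs in sequence: δ < μ; μ < λ; λ < σ; σ < κ; κ < ζ.
Together: δ < μ < λ < σ < κ < ζ.
So ζ is larger.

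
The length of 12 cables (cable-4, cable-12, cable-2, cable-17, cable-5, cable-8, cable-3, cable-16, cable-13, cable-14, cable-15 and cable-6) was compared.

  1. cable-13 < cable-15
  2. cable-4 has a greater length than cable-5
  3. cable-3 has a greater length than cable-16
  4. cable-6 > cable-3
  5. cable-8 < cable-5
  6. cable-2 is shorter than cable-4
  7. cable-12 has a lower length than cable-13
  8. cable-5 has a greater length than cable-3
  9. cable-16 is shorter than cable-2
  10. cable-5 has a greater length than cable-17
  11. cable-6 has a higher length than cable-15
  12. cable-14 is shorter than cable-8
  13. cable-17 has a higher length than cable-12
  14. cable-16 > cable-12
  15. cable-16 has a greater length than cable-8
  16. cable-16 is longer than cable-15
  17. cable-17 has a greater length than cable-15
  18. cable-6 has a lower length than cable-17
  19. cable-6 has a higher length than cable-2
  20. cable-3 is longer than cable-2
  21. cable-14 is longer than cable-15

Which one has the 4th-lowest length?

cable-14

Chaining the given pairs: cable-12 < cable-13 < cable-15 < cable-14 < cable-8 < cable-16 < cable-2 < cable-3 < cable-6 < cable-17 < cable-5 < cable-4.
The 4th smallest is cable-14.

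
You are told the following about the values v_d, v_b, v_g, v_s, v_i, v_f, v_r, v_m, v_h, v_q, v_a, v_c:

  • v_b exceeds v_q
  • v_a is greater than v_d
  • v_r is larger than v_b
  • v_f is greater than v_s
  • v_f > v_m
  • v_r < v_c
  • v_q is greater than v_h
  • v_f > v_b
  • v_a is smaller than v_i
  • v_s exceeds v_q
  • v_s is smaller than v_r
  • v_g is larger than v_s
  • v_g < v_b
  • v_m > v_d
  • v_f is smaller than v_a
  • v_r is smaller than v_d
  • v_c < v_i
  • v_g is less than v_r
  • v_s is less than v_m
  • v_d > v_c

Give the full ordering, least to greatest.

Nothing is placed below v_h, so it is least; from there v_h < v_q; v_q < v_s; v_s < v_g; v_g < v_b; v_b < v_r; v_r < v_c; v_c < v_d; v_d < v_m; v_m < v_f; v_f < v_a; v_a < v_i, each given directly.

v_h < v_q < v_s < v_g < v_b < v_r < v_c < v_d < v_m < v_f < v_a < v_i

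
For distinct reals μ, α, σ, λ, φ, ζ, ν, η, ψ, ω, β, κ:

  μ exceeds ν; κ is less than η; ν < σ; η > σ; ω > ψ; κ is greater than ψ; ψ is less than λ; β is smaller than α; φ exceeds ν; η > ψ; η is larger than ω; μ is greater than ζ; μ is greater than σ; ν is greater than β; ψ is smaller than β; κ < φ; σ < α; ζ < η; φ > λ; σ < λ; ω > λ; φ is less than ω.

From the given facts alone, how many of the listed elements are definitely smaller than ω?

7

Directly below ω: ψ, λ, φ.
One step further: ν, σ, κ (6 so far).
One step further: β (7 so far).
No other element is forced below ω by the given relations, so the count is 7.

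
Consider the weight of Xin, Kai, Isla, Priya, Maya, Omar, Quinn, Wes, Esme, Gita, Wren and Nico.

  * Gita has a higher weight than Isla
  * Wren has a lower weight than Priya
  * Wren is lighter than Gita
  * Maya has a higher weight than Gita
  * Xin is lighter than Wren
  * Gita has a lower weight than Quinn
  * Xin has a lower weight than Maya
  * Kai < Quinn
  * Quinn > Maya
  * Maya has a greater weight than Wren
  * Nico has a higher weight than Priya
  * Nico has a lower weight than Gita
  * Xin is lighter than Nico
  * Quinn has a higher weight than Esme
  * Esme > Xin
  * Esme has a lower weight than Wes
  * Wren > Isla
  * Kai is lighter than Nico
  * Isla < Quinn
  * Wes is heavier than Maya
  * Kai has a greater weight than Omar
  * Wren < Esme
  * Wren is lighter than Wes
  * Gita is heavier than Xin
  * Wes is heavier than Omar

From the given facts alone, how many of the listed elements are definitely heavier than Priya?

The elements the relations force above Priya are Nico, Gita, Maya, Quinn, Wes — no chain reaches any other.
That is 5.

5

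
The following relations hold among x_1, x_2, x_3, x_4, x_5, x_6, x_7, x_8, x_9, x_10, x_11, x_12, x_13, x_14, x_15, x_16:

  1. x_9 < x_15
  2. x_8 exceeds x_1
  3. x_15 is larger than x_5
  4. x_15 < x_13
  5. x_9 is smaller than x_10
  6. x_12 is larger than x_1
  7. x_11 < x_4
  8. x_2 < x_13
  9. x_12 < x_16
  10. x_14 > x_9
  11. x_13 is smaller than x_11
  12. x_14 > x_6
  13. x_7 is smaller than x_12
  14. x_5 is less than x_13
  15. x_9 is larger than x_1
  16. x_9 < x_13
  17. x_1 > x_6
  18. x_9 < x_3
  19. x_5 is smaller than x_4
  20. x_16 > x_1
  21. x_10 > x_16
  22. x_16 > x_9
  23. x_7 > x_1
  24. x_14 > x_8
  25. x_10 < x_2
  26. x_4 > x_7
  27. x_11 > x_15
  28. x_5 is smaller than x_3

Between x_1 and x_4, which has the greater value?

x_1 < x_7 < x_12 < x_16 < x_10 < x_2 < x_13 < x_11 < x_4, by transitivity through x_7, x_12, x_16, x_10, x_2, x_13, x_11.
So x_1 < x_4; x_4 is the larger of the two.

x_4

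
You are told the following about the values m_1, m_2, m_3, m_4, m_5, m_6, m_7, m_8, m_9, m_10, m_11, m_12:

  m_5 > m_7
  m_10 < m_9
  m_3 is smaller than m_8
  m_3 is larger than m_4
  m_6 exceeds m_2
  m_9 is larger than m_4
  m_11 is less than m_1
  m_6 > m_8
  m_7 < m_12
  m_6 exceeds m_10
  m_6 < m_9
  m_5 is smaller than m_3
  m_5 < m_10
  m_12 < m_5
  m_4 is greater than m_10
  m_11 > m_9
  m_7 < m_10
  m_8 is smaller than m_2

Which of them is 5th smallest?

Piecing the relations together gives one ordering: m_7 < m_12 < m_5 < m_10 < m_4 < m_3 < m_8 < m_2 < m_6 < m_9 < m_11 < m_1.
The 5th smallest is m_4.

m_4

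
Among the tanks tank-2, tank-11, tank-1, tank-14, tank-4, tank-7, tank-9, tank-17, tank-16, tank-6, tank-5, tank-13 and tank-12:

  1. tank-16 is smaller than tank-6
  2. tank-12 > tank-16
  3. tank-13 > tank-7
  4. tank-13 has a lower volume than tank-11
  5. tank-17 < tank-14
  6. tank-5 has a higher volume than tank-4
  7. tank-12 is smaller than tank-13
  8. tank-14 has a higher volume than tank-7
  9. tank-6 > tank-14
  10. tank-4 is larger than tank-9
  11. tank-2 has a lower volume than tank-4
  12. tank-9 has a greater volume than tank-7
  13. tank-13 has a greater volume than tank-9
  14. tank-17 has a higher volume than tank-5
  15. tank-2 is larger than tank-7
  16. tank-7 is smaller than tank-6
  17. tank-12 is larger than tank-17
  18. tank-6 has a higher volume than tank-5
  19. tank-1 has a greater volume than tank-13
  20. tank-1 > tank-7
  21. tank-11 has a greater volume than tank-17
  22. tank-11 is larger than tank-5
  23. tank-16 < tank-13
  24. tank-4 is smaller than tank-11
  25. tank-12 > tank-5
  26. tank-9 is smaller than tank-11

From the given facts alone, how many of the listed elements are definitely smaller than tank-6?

8

From tank-6 the given relations immediately reach tank-7, tank-16, tank-5, tank-14.
From those, tank-4, tank-17 — 6 in total.
From those, tank-9, tank-2 — 8 in total.
Nothing else is reachable below tank-6; 8 in all.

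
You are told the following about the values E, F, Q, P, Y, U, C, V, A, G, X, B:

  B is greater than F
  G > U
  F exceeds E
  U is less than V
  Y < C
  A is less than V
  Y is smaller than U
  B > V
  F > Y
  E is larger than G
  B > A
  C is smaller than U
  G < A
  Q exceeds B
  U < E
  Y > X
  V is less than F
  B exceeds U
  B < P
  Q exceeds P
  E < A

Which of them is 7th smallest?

The consecutive relations fix a unique order: X < Y < C < U < G < E < A < V < F < B < P < Q.
Counting 7 from the smallest end gives A.

A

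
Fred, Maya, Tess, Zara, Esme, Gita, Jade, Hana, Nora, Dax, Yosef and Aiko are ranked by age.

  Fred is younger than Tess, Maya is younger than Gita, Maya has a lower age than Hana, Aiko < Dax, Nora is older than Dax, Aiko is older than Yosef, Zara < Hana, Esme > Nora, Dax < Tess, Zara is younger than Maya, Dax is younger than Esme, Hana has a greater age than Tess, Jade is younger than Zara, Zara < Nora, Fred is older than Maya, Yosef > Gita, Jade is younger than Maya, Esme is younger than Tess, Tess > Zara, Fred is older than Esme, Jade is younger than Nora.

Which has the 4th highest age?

The consecutive relations fix a unique order: Jade < Zara < Maya < Gita < Yosef < Aiko < Dax < Nora < Esme < Fred < Tess < Hana.
The 4th largest is Esme.

Esme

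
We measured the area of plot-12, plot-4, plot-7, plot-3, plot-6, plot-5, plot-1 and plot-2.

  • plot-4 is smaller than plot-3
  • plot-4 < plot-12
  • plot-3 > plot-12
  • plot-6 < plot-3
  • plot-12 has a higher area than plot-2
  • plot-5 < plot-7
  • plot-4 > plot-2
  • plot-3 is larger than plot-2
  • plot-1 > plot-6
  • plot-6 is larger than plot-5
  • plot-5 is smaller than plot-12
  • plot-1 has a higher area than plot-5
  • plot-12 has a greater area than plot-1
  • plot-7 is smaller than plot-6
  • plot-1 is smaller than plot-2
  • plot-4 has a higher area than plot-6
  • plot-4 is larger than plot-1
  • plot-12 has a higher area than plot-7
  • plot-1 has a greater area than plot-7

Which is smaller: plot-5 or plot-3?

plot-5

Chaining the given relations: plot-5 < plot-7 < plot-6 < plot-1 < plot-2 < plot-4 < plot-12 < plot-3.
So plot-5 < plot-3; plot-5 is the smaller of the two.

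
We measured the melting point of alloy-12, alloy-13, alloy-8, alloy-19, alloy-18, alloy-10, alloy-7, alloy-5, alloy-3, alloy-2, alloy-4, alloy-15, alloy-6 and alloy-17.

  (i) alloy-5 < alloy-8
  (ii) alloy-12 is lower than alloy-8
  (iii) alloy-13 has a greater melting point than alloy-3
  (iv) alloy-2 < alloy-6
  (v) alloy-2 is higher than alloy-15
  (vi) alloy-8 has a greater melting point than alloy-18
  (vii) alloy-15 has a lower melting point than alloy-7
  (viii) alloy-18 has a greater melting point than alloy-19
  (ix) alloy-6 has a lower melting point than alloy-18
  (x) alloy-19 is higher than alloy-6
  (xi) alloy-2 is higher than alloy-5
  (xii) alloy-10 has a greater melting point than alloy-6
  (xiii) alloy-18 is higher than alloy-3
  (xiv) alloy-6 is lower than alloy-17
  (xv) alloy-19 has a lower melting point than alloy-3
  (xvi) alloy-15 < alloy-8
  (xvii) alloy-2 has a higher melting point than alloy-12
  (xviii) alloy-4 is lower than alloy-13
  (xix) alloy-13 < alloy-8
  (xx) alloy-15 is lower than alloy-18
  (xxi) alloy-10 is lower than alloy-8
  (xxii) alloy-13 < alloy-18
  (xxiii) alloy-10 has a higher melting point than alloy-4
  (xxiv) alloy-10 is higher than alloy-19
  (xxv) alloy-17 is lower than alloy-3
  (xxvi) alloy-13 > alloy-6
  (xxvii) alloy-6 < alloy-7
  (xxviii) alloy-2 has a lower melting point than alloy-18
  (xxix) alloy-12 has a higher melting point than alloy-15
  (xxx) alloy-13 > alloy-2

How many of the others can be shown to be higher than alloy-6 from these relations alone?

The elements the relations force above alloy-6 are alloy-19, alloy-17, alloy-7, alloy-3, alloy-13, alloy-10, alloy-18, alloy-8 — no chain reaches any other.
That is 8.

8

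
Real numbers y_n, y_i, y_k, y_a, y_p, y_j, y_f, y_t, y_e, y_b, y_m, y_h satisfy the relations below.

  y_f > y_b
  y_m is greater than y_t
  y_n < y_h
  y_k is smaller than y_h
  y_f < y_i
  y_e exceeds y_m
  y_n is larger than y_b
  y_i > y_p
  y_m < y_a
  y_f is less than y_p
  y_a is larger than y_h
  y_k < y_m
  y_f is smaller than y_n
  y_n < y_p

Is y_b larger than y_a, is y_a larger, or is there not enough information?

y_a

y_b < y_f and y_f < y_n give y_b < y_n.
With y_n < y_h: y_b < y_f < y_n < y_h.
With y_h < y_a: y_b < y_f < y_n < y_h < y_a.
So y_a is larger.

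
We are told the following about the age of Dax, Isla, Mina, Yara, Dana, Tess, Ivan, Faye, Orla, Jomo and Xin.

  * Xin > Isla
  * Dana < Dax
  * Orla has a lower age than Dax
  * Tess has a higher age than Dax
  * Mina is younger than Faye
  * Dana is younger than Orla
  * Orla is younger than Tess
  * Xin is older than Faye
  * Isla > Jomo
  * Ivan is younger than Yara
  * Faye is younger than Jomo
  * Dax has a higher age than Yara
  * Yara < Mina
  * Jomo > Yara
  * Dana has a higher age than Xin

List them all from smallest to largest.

Nothing is placed below Ivan, so it is least; from there Ivan < Yara; Yara < Mina; Mina < Faye; Faye < Jomo; Jomo < Isla; Isla < Xin; Xin < Dana; Dana < Orla; Orla < Dax; Dax < Tess, each given directly.

Ivan < Yara < Mina < Faye < Jomo < Isla < Xin < Dana < Orla < Dax < Tess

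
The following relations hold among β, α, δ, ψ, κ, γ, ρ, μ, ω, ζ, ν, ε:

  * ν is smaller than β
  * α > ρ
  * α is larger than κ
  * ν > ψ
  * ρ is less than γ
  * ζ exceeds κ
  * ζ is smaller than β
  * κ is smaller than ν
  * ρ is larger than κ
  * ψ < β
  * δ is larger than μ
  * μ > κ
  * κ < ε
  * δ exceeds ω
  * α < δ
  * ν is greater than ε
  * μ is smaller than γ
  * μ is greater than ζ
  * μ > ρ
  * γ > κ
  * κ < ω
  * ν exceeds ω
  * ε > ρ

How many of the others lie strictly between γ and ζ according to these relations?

1

Chaining upward from ζ reaches: μ, β, δ.
Chaining downward from γ reaches: κ, ρ, μ.
Strictly between ζ and γ are those in both lists: μ — 1 element.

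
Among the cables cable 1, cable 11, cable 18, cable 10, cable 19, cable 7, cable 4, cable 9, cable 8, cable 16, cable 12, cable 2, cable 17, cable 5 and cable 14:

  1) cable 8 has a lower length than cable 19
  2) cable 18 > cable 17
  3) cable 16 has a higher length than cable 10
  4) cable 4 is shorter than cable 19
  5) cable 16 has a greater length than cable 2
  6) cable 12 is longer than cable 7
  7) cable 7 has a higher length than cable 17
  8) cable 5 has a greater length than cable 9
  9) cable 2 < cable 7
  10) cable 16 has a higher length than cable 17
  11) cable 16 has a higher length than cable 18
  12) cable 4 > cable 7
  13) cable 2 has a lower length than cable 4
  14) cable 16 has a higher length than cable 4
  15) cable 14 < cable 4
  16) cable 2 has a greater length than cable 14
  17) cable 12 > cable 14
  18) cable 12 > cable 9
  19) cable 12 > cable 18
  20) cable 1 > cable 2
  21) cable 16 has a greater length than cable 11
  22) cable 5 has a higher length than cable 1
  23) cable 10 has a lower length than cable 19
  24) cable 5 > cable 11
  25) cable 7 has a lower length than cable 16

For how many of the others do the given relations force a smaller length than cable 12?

6

Directly below cable 12: cable 14, cable 7, cable 9, cable 18.
One step further: cable 17, cable 2 (6 so far).
No other element is forced below cable 12 by the given relations, so the count is 6.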